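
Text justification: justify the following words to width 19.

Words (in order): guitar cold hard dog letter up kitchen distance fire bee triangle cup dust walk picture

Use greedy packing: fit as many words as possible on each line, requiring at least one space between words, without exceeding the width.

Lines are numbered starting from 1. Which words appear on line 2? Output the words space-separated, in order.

Line 1: ['guitar', 'cold', 'hard'] (min_width=16, slack=3)
Line 2: ['dog', 'letter', 'up'] (min_width=13, slack=6)
Line 3: ['kitchen', 'distance'] (min_width=16, slack=3)
Line 4: ['fire', 'bee', 'triangle'] (min_width=17, slack=2)
Line 5: ['cup', 'dust', 'walk'] (min_width=13, slack=6)
Line 6: ['picture'] (min_width=7, slack=12)

Answer: dog letter up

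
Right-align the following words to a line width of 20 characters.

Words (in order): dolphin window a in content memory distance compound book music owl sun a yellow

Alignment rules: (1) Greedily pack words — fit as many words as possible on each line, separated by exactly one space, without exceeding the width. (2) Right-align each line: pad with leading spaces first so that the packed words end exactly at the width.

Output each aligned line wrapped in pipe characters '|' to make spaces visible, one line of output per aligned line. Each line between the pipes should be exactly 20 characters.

Answer: | dolphin window a in|
|      content memory|
|   distance compound|
|book music owl sun a|
|              yellow|

Derivation:
Line 1: ['dolphin', 'window', 'a', 'in'] (min_width=19, slack=1)
Line 2: ['content', 'memory'] (min_width=14, slack=6)
Line 3: ['distance', 'compound'] (min_width=17, slack=3)
Line 4: ['book', 'music', 'owl', 'sun', 'a'] (min_width=20, slack=0)
Line 5: ['yellow'] (min_width=6, slack=14)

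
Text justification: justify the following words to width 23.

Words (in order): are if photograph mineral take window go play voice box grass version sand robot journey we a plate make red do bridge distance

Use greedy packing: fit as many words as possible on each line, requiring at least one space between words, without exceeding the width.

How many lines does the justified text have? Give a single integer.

Answer: 6

Derivation:
Line 1: ['are', 'if', 'photograph'] (min_width=17, slack=6)
Line 2: ['mineral', 'take', 'window', 'go'] (min_width=22, slack=1)
Line 3: ['play', 'voice', 'box', 'grass'] (min_width=20, slack=3)
Line 4: ['version', 'sand', 'robot'] (min_width=18, slack=5)
Line 5: ['journey', 'we', 'a', 'plate', 'make'] (min_width=23, slack=0)
Line 6: ['red', 'do', 'bridge', 'distance'] (min_width=22, slack=1)
Total lines: 6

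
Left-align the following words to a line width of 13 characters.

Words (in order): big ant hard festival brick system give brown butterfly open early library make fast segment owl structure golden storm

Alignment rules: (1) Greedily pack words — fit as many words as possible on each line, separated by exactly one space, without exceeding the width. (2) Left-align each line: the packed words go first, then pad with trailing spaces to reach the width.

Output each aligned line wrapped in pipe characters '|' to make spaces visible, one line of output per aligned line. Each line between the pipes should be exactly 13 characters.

Answer: |big ant hard |
|festival     |
|brick system |
|give brown   |
|butterfly    |
|open early   |
|library make |
|fast segment |
|owl structure|
|golden storm |

Derivation:
Line 1: ['big', 'ant', 'hard'] (min_width=12, slack=1)
Line 2: ['festival'] (min_width=8, slack=5)
Line 3: ['brick', 'system'] (min_width=12, slack=1)
Line 4: ['give', 'brown'] (min_width=10, slack=3)
Line 5: ['butterfly'] (min_width=9, slack=4)
Line 6: ['open', 'early'] (min_width=10, slack=3)
Line 7: ['library', 'make'] (min_width=12, slack=1)
Line 8: ['fast', 'segment'] (min_width=12, slack=1)
Line 9: ['owl', 'structure'] (min_width=13, slack=0)
Line 10: ['golden', 'storm'] (min_width=12, slack=1)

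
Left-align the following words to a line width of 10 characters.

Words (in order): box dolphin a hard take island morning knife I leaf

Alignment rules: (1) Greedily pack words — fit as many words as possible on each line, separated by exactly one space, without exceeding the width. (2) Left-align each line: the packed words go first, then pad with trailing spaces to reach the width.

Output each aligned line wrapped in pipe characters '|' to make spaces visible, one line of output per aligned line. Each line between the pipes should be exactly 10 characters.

Line 1: ['box'] (min_width=3, slack=7)
Line 2: ['dolphin', 'a'] (min_width=9, slack=1)
Line 3: ['hard', 'take'] (min_width=9, slack=1)
Line 4: ['island'] (min_width=6, slack=4)
Line 5: ['morning'] (min_width=7, slack=3)
Line 6: ['knife', 'I'] (min_width=7, slack=3)
Line 7: ['leaf'] (min_width=4, slack=6)

Answer: |box       |
|dolphin a |
|hard take |
|island    |
|morning   |
|knife I   |
|leaf      |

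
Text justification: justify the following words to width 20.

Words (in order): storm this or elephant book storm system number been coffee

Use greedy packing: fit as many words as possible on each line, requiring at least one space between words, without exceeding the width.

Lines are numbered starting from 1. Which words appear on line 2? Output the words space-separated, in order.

Answer: elephant book storm

Derivation:
Line 1: ['storm', 'this', 'or'] (min_width=13, slack=7)
Line 2: ['elephant', 'book', 'storm'] (min_width=19, slack=1)
Line 3: ['system', 'number', 'been'] (min_width=18, slack=2)
Line 4: ['coffee'] (min_width=6, slack=14)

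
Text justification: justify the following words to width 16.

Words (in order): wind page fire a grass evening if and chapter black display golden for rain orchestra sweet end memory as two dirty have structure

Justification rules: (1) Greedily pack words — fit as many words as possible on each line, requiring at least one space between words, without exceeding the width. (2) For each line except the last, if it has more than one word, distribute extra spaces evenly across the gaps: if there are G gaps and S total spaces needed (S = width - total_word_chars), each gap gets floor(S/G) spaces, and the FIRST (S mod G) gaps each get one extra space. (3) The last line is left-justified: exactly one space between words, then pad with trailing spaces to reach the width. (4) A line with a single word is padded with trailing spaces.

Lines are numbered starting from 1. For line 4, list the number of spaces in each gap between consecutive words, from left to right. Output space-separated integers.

Answer: 4

Derivation:
Line 1: ['wind', 'page', 'fire', 'a'] (min_width=16, slack=0)
Line 2: ['grass', 'evening', 'if'] (min_width=16, slack=0)
Line 3: ['and', 'chapter'] (min_width=11, slack=5)
Line 4: ['black', 'display'] (min_width=13, slack=3)
Line 5: ['golden', 'for', 'rain'] (min_width=15, slack=1)
Line 6: ['orchestra', 'sweet'] (min_width=15, slack=1)
Line 7: ['end', 'memory', 'as'] (min_width=13, slack=3)
Line 8: ['two', 'dirty', 'have'] (min_width=14, slack=2)
Line 9: ['structure'] (min_width=9, slack=7)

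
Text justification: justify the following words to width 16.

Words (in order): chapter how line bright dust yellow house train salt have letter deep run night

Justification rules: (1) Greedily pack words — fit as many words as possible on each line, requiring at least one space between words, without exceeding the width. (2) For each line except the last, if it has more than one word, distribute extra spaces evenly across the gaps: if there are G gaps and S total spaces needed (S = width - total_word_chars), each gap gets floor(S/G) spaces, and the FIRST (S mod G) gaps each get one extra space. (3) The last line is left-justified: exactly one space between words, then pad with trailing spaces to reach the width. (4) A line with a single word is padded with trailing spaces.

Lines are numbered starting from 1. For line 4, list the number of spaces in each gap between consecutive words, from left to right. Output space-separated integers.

Answer: 2 1

Derivation:
Line 1: ['chapter', 'how', 'line'] (min_width=16, slack=0)
Line 2: ['bright', 'dust'] (min_width=11, slack=5)
Line 3: ['yellow', 'house'] (min_width=12, slack=4)
Line 4: ['train', 'salt', 'have'] (min_width=15, slack=1)
Line 5: ['letter', 'deep', 'run'] (min_width=15, slack=1)
Line 6: ['night'] (min_width=5, slack=11)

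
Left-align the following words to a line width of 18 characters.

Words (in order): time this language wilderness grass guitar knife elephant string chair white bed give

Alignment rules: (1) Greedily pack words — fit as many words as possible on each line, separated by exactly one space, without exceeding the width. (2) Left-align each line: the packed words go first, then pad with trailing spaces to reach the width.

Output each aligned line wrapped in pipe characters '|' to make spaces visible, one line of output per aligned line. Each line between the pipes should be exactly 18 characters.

Line 1: ['time', 'this', 'language'] (min_width=18, slack=0)
Line 2: ['wilderness', 'grass'] (min_width=16, slack=2)
Line 3: ['guitar', 'knife'] (min_width=12, slack=6)
Line 4: ['elephant', 'string'] (min_width=15, slack=3)
Line 5: ['chair', 'white', 'bed'] (min_width=15, slack=3)
Line 6: ['give'] (min_width=4, slack=14)

Answer: |time this language|
|wilderness grass  |
|guitar knife      |
|elephant string   |
|chair white bed   |
|give              |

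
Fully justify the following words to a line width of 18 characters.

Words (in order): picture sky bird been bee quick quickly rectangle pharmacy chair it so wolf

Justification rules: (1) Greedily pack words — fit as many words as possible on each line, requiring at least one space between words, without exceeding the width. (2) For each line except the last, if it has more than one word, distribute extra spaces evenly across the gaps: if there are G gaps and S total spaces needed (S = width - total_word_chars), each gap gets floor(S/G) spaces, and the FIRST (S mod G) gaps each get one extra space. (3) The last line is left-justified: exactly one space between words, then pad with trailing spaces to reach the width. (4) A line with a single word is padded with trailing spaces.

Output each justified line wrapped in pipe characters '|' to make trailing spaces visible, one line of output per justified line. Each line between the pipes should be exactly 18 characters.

Line 1: ['picture', 'sky', 'bird'] (min_width=16, slack=2)
Line 2: ['been', 'bee', 'quick'] (min_width=14, slack=4)
Line 3: ['quickly', 'rectangle'] (min_width=17, slack=1)
Line 4: ['pharmacy', 'chair', 'it'] (min_width=17, slack=1)
Line 5: ['so', 'wolf'] (min_width=7, slack=11)

Answer: |picture  sky  bird|
|been   bee   quick|
|quickly  rectangle|
|pharmacy  chair it|
|so wolf           |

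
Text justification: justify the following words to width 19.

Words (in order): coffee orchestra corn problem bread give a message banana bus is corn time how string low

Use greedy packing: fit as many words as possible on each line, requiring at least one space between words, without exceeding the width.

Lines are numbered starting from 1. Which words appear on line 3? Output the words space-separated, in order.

Line 1: ['coffee', 'orchestra'] (min_width=16, slack=3)
Line 2: ['corn', 'problem', 'bread'] (min_width=18, slack=1)
Line 3: ['give', 'a', 'message'] (min_width=14, slack=5)
Line 4: ['banana', 'bus', 'is', 'corn'] (min_width=18, slack=1)
Line 5: ['time', 'how', 'string', 'low'] (min_width=19, slack=0)

Answer: give a message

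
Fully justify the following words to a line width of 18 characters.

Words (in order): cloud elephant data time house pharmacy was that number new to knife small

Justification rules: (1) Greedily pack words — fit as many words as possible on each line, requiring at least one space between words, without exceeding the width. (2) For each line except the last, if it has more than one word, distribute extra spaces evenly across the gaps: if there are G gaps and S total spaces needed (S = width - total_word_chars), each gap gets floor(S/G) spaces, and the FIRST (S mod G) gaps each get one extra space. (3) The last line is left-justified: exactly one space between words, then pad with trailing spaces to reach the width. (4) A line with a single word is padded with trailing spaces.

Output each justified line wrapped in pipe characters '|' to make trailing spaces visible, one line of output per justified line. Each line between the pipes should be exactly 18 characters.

Answer: |cloud     elephant|
|data   time  house|
|pharmacy  was that|
|number    new   to|
|knife small       |

Derivation:
Line 1: ['cloud', 'elephant'] (min_width=14, slack=4)
Line 2: ['data', 'time', 'house'] (min_width=15, slack=3)
Line 3: ['pharmacy', 'was', 'that'] (min_width=17, slack=1)
Line 4: ['number', 'new', 'to'] (min_width=13, slack=5)
Line 5: ['knife', 'small'] (min_width=11, slack=7)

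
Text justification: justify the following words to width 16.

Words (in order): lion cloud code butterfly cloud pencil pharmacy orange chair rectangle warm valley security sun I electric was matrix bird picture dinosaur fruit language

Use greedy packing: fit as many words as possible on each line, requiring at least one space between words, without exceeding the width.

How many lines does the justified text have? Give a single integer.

Line 1: ['lion', 'cloud', 'code'] (min_width=15, slack=1)
Line 2: ['butterfly', 'cloud'] (min_width=15, slack=1)
Line 3: ['pencil', 'pharmacy'] (min_width=15, slack=1)
Line 4: ['orange', 'chair'] (min_width=12, slack=4)
Line 5: ['rectangle', 'warm'] (min_width=14, slack=2)
Line 6: ['valley', 'security'] (min_width=15, slack=1)
Line 7: ['sun', 'I', 'electric'] (min_width=14, slack=2)
Line 8: ['was', 'matrix', 'bird'] (min_width=15, slack=1)
Line 9: ['picture', 'dinosaur'] (min_width=16, slack=0)
Line 10: ['fruit', 'language'] (min_width=14, slack=2)
Total lines: 10

Answer: 10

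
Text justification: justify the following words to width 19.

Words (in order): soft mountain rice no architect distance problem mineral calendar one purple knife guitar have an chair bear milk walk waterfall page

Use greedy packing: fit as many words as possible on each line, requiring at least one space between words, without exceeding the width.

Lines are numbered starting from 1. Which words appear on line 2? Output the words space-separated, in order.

Line 1: ['soft', 'mountain', 'rice'] (min_width=18, slack=1)
Line 2: ['no', 'architect'] (min_width=12, slack=7)
Line 3: ['distance', 'problem'] (min_width=16, slack=3)
Line 4: ['mineral', 'calendar'] (min_width=16, slack=3)
Line 5: ['one', 'purple', 'knife'] (min_width=16, slack=3)
Line 6: ['guitar', 'have', 'an'] (min_width=14, slack=5)
Line 7: ['chair', 'bear', 'milk'] (min_width=15, slack=4)
Line 8: ['walk', 'waterfall', 'page'] (min_width=19, slack=0)

Answer: no architect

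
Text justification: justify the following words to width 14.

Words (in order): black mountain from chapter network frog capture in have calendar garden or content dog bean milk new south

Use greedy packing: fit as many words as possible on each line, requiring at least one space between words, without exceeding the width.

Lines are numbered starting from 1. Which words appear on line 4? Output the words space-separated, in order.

Line 1: ['black', 'mountain'] (min_width=14, slack=0)
Line 2: ['from', 'chapter'] (min_width=12, slack=2)
Line 3: ['network', 'frog'] (min_width=12, slack=2)
Line 4: ['capture', 'in'] (min_width=10, slack=4)
Line 5: ['have', 'calendar'] (min_width=13, slack=1)
Line 6: ['garden', 'or'] (min_width=9, slack=5)
Line 7: ['content', 'dog'] (min_width=11, slack=3)
Line 8: ['bean', 'milk', 'new'] (min_width=13, slack=1)
Line 9: ['south'] (min_width=5, slack=9)

Answer: capture in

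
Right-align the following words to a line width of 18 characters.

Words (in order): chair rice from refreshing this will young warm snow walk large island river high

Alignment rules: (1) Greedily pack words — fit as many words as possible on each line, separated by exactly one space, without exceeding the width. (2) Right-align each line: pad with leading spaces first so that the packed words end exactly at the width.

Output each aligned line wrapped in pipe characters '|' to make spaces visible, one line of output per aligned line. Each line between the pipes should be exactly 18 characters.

Answer: |   chair rice from|
|   refreshing this|
|   will young warm|
|   snow walk large|
| island river high|

Derivation:
Line 1: ['chair', 'rice', 'from'] (min_width=15, slack=3)
Line 2: ['refreshing', 'this'] (min_width=15, slack=3)
Line 3: ['will', 'young', 'warm'] (min_width=15, slack=3)
Line 4: ['snow', 'walk', 'large'] (min_width=15, slack=3)
Line 5: ['island', 'river', 'high'] (min_width=17, slack=1)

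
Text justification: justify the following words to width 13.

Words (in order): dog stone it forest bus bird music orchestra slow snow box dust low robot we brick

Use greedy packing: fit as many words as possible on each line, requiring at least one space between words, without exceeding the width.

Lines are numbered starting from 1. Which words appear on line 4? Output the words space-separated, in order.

Answer: orchestra

Derivation:
Line 1: ['dog', 'stone', 'it'] (min_width=12, slack=1)
Line 2: ['forest', 'bus'] (min_width=10, slack=3)
Line 3: ['bird', 'music'] (min_width=10, slack=3)
Line 4: ['orchestra'] (min_width=9, slack=4)
Line 5: ['slow', 'snow', 'box'] (min_width=13, slack=0)
Line 6: ['dust', 'low'] (min_width=8, slack=5)
Line 7: ['robot', 'we'] (min_width=8, slack=5)
Line 8: ['brick'] (min_width=5, slack=8)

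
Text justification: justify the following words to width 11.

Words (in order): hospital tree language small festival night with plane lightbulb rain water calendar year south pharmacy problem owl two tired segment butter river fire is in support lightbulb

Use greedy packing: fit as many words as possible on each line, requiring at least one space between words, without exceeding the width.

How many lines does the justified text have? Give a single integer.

Line 1: ['hospital'] (min_width=8, slack=3)
Line 2: ['tree'] (min_width=4, slack=7)
Line 3: ['language'] (min_width=8, slack=3)
Line 4: ['small'] (min_width=5, slack=6)
Line 5: ['festival'] (min_width=8, slack=3)
Line 6: ['night', 'with'] (min_width=10, slack=1)
Line 7: ['plane'] (min_width=5, slack=6)
Line 8: ['lightbulb'] (min_width=9, slack=2)
Line 9: ['rain', 'water'] (min_width=10, slack=1)
Line 10: ['calendar'] (min_width=8, slack=3)
Line 11: ['year', 'south'] (min_width=10, slack=1)
Line 12: ['pharmacy'] (min_width=8, slack=3)
Line 13: ['problem', 'owl'] (min_width=11, slack=0)
Line 14: ['two', 'tired'] (min_width=9, slack=2)
Line 15: ['segment'] (min_width=7, slack=4)
Line 16: ['butter'] (min_width=6, slack=5)
Line 17: ['river', 'fire'] (min_width=10, slack=1)
Line 18: ['is', 'in'] (min_width=5, slack=6)
Line 19: ['support'] (min_width=7, slack=4)
Line 20: ['lightbulb'] (min_width=9, slack=2)
Total lines: 20

Answer: 20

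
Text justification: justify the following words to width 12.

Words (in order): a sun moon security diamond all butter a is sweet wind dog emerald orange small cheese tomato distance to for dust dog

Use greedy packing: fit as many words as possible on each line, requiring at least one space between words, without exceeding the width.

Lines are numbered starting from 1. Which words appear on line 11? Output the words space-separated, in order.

Line 1: ['a', 'sun', 'moon'] (min_width=10, slack=2)
Line 2: ['security'] (min_width=8, slack=4)
Line 3: ['diamond', 'all'] (min_width=11, slack=1)
Line 4: ['butter', 'a', 'is'] (min_width=11, slack=1)
Line 5: ['sweet', 'wind'] (min_width=10, slack=2)
Line 6: ['dog', 'emerald'] (min_width=11, slack=1)
Line 7: ['orange', 'small'] (min_width=12, slack=0)
Line 8: ['cheese'] (min_width=6, slack=6)
Line 9: ['tomato'] (min_width=6, slack=6)
Line 10: ['distance', 'to'] (min_width=11, slack=1)
Line 11: ['for', 'dust', 'dog'] (min_width=12, slack=0)

Answer: for dust dog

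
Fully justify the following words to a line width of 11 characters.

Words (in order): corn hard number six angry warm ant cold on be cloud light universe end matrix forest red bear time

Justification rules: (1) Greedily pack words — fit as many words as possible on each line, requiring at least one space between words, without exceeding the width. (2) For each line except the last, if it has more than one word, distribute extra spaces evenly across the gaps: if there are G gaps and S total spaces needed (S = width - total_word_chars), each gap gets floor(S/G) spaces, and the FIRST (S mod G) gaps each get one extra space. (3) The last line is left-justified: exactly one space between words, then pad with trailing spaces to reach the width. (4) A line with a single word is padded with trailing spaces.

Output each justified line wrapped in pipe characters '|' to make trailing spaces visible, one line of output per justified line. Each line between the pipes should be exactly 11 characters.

Answer: |corn   hard|
|number  six|
|angry  warm|
|ant cold on|
|be    cloud|
|light      |
|universe   |
|end  matrix|
|forest  red|
|bear time  |

Derivation:
Line 1: ['corn', 'hard'] (min_width=9, slack=2)
Line 2: ['number', 'six'] (min_width=10, slack=1)
Line 3: ['angry', 'warm'] (min_width=10, slack=1)
Line 4: ['ant', 'cold', 'on'] (min_width=11, slack=0)
Line 5: ['be', 'cloud'] (min_width=8, slack=3)
Line 6: ['light'] (min_width=5, slack=6)
Line 7: ['universe'] (min_width=8, slack=3)
Line 8: ['end', 'matrix'] (min_width=10, slack=1)
Line 9: ['forest', 'red'] (min_width=10, slack=1)
Line 10: ['bear', 'time'] (min_width=9, slack=2)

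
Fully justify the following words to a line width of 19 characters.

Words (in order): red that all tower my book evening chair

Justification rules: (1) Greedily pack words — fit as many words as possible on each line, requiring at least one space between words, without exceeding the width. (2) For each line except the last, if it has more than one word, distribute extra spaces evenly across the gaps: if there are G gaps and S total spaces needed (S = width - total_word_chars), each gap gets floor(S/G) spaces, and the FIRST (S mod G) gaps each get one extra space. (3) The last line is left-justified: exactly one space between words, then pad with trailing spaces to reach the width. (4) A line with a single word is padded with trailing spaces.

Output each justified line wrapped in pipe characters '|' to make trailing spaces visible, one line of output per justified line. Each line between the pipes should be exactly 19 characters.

Answer: |red  that all tower|
|my   book   evening|
|chair              |

Derivation:
Line 1: ['red', 'that', 'all', 'tower'] (min_width=18, slack=1)
Line 2: ['my', 'book', 'evening'] (min_width=15, slack=4)
Line 3: ['chair'] (min_width=5, slack=14)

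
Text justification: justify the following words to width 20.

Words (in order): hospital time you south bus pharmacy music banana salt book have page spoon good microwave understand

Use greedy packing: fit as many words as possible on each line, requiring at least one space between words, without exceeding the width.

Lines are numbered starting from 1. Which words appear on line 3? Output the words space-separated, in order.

Answer: music banana salt

Derivation:
Line 1: ['hospital', 'time', 'you'] (min_width=17, slack=3)
Line 2: ['south', 'bus', 'pharmacy'] (min_width=18, slack=2)
Line 3: ['music', 'banana', 'salt'] (min_width=17, slack=3)
Line 4: ['book', 'have', 'page', 'spoon'] (min_width=20, slack=0)
Line 5: ['good', 'microwave'] (min_width=14, slack=6)
Line 6: ['understand'] (min_width=10, slack=10)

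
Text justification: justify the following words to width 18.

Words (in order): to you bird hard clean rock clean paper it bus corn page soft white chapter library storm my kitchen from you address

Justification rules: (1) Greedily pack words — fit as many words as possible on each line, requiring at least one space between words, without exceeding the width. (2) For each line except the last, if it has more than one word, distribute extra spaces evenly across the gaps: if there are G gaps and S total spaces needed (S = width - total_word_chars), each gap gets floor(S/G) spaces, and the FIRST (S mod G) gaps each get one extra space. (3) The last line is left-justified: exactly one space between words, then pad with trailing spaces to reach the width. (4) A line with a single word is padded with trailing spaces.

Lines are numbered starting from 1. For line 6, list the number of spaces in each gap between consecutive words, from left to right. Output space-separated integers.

Line 1: ['to', 'you', 'bird', 'hard'] (min_width=16, slack=2)
Line 2: ['clean', 'rock', 'clean'] (min_width=16, slack=2)
Line 3: ['paper', 'it', 'bus', 'corn'] (min_width=17, slack=1)
Line 4: ['page', 'soft', 'white'] (min_width=15, slack=3)
Line 5: ['chapter', 'library'] (min_width=15, slack=3)
Line 6: ['storm', 'my', 'kitchen'] (min_width=16, slack=2)
Line 7: ['from', 'you', 'address'] (min_width=16, slack=2)

Answer: 2 2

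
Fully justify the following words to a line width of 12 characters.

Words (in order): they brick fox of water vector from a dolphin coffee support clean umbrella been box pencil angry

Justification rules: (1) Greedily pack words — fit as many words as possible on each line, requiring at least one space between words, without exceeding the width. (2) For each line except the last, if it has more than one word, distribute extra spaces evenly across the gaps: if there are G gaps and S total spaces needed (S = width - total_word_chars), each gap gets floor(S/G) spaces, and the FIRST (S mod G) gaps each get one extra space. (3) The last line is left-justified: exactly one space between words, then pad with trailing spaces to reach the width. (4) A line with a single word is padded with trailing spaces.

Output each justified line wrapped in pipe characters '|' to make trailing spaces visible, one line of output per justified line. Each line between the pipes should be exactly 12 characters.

Answer: |they   brick|
|fox of water|
|vector  from|
|a    dolphin|
|coffee      |
|support     |
|clean       |
|umbrella    |
|been     box|
|pencil angry|

Derivation:
Line 1: ['they', 'brick'] (min_width=10, slack=2)
Line 2: ['fox', 'of', 'water'] (min_width=12, slack=0)
Line 3: ['vector', 'from'] (min_width=11, slack=1)
Line 4: ['a', 'dolphin'] (min_width=9, slack=3)
Line 5: ['coffee'] (min_width=6, slack=6)
Line 6: ['support'] (min_width=7, slack=5)
Line 7: ['clean'] (min_width=5, slack=7)
Line 8: ['umbrella'] (min_width=8, slack=4)
Line 9: ['been', 'box'] (min_width=8, slack=4)
Line 10: ['pencil', 'angry'] (min_width=12, slack=0)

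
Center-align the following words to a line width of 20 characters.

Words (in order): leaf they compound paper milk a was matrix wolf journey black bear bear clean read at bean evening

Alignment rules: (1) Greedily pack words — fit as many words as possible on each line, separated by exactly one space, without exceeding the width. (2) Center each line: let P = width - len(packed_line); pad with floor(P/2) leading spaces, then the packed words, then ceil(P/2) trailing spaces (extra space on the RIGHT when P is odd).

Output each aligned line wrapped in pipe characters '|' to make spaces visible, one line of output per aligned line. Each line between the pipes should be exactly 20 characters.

Line 1: ['leaf', 'they', 'compound'] (min_width=18, slack=2)
Line 2: ['paper', 'milk', 'a', 'was'] (min_width=16, slack=4)
Line 3: ['matrix', 'wolf', 'journey'] (min_width=19, slack=1)
Line 4: ['black', 'bear', 'bear'] (min_width=15, slack=5)
Line 5: ['clean', 'read', 'at', 'bean'] (min_width=18, slack=2)
Line 6: ['evening'] (min_width=7, slack=13)

Answer: | leaf they compound |
|  paper milk a was  |
|matrix wolf journey |
|  black bear bear   |
| clean read at bean |
|      evening       |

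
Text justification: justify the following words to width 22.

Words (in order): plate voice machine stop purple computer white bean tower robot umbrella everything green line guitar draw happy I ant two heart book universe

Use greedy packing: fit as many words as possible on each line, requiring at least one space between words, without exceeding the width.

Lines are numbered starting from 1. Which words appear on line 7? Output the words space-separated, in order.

Answer: book universe

Derivation:
Line 1: ['plate', 'voice', 'machine'] (min_width=19, slack=3)
Line 2: ['stop', 'purple', 'computer'] (min_width=20, slack=2)
Line 3: ['white', 'bean', 'tower', 'robot'] (min_width=22, slack=0)
Line 4: ['umbrella', 'everything'] (min_width=19, slack=3)
Line 5: ['green', 'line', 'guitar', 'draw'] (min_width=22, slack=0)
Line 6: ['happy', 'I', 'ant', 'two', 'heart'] (min_width=21, slack=1)
Line 7: ['book', 'universe'] (min_width=13, slack=9)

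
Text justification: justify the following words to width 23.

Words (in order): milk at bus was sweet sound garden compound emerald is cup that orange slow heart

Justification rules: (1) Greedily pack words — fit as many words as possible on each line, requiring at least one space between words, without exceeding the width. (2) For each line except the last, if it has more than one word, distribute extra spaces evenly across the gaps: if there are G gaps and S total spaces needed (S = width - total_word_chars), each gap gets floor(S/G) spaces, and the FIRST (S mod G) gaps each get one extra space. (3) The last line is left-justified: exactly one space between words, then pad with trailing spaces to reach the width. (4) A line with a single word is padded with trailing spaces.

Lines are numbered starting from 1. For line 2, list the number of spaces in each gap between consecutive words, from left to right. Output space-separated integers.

Answer: 2 2

Derivation:
Line 1: ['milk', 'at', 'bus', 'was', 'sweet'] (min_width=21, slack=2)
Line 2: ['sound', 'garden', 'compound'] (min_width=21, slack=2)
Line 3: ['emerald', 'is', 'cup', 'that'] (min_width=19, slack=4)
Line 4: ['orange', 'slow', 'heart'] (min_width=17, slack=6)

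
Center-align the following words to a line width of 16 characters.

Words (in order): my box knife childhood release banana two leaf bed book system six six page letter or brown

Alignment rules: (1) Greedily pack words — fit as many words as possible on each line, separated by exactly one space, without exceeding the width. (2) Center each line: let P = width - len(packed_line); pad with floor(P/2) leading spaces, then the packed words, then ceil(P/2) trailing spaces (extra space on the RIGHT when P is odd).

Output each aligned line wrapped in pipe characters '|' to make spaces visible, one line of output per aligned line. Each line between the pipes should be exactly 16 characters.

Answer: |  my box knife  |
|   childhood    |
| release banana |
|  two leaf bed  |
|book system six |
|six page letter |
|    or brown    |

Derivation:
Line 1: ['my', 'box', 'knife'] (min_width=12, slack=4)
Line 2: ['childhood'] (min_width=9, slack=7)
Line 3: ['release', 'banana'] (min_width=14, slack=2)
Line 4: ['two', 'leaf', 'bed'] (min_width=12, slack=4)
Line 5: ['book', 'system', 'six'] (min_width=15, slack=1)
Line 6: ['six', 'page', 'letter'] (min_width=15, slack=1)
Line 7: ['or', 'brown'] (min_width=8, slack=8)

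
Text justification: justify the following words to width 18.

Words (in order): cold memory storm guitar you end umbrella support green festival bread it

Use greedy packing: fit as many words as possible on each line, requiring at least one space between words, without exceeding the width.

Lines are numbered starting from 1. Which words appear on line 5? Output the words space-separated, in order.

Answer: bread it

Derivation:
Line 1: ['cold', 'memory', 'storm'] (min_width=17, slack=1)
Line 2: ['guitar', 'you', 'end'] (min_width=14, slack=4)
Line 3: ['umbrella', 'support'] (min_width=16, slack=2)
Line 4: ['green', 'festival'] (min_width=14, slack=4)
Line 5: ['bread', 'it'] (min_width=8, slack=10)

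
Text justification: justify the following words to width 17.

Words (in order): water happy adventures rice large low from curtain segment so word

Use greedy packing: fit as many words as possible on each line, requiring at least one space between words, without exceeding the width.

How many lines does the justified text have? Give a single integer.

Line 1: ['water', 'happy'] (min_width=11, slack=6)
Line 2: ['adventures', 'rice'] (min_width=15, slack=2)
Line 3: ['large', 'low', 'from'] (min_width=14, slack=3)
Line 4: ['curtain', 'segment'] (min_width=15, slack=2)
Line 5: ['so', 'word'] (min_width=7, slack=10)
Total lines: 5

Answer: 5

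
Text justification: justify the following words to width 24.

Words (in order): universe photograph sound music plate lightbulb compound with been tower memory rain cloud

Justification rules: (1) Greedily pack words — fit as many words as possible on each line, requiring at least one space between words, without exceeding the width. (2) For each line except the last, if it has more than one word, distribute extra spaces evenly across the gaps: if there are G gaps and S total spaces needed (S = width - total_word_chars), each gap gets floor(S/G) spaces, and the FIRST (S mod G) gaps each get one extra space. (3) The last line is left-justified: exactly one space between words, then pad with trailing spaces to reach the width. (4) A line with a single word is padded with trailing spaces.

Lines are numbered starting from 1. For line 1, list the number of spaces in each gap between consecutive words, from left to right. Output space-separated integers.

Line 1: ['universe', 'photograph'] (min_width=19, slack=5)
Line 2: ['sound', 'music', 'plate'] (min_width=17, slack=7)
Line 3: ['lightbulb', 'compound', 'with'] (min_width=23, slack=1)
Line 4: ['been', 'tower', 'memory', 'rain'] (min_width=22, slack=2)
Line 5: ['cloud'] (min_width=5, slack=19)

Answer: 6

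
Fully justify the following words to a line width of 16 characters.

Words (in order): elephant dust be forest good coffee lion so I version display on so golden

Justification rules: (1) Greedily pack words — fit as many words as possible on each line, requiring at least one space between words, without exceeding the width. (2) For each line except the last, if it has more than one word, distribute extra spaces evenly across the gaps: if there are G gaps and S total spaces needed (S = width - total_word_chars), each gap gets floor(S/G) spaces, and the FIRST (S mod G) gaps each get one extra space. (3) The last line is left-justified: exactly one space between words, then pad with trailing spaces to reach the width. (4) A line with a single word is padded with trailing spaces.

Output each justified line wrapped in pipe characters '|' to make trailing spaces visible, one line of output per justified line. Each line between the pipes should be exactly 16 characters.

Line 1: ['elephant', 'dust', 'be'] (min_width=16, slack=0)
Line 2: ['forest', 'good'] (min_width=11, slack=5)
Line 3: ['coffee', 'lion', 'so', 'I'] (min_width=16, slack=0)
Line 4: ['version', 'display'] (min_width=15, slack=1)
Line 5: ['on', 'so', 'golden'] (min_width=12, slack=4)

Answer: |elephant dust be|
|forest      good|
|coffee lion so I|
|version  display|
|on so golden    |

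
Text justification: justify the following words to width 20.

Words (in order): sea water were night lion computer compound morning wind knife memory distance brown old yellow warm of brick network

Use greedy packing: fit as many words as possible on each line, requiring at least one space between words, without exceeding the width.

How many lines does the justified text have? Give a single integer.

Line 1: ['sea', 'water', 'were', 'night'] (min_width=20, slack=0)
Line 2: ['lion', 'computer'] (min_width=13, slack=7)
Line 3: ['compound', 'morning'] (min_width=16, slack=4)
Line 4: ['wind', 'knife', 'memory'] (min_width=17, slack=3)
Line 5: ['distance', 'brown', 'old'] (min_width=18, slack=2)
Line 6: ['yellow', 'warm', 'of', 'brick'] (min_width=20, slack=0)
Line 7: ['network'] (min_width=7, slack=13)
Total lines: 7

Answer: 7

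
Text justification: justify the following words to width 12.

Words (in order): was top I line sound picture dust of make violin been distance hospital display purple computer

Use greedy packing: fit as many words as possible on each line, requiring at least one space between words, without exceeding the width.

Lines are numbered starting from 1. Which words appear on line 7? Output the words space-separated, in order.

Answer: hospital

Derivation:
Line 1: ['was', 'top', 'I'] (min_width=9, slack=3)
Line 2: ['line', 'sound'] (min_width=10, slack=2)
Line 3: ['picture', 'dust'] (min_width=12, slack=0)
Line 4: ['of', 'make'] (min_width=7, slack=5)
Line 5: ['violin', 'been'] (min_width=11, slack=1)
Line 6: ['distance'] (min_width=8, slack=4)
Line 7: ['hospital'] (min_width=8, slack=4)
Line 8: ['display'] (min_width=7, slack=5)
Line 9: ['purple'] (min_width=6, slack=6)
Line 10: ['computer'] (min_width=8, slack=4)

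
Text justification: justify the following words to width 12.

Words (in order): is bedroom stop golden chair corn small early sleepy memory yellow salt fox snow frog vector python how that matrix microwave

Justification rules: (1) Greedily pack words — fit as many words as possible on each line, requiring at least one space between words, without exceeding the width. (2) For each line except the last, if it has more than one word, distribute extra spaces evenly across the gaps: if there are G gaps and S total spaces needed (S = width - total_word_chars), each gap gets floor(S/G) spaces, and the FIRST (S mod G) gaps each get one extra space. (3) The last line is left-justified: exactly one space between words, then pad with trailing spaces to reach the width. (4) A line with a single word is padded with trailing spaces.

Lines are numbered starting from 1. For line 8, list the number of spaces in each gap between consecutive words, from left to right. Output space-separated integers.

Answer: 5

Derivation:
Line 1: ['is', 'bedroom'] (min_width=10, slack=2)
Line 2: ['stop', 'golden'] (min_width=11, slack=1)
Line 3: ['chair', 'corn'] (min_width=10, slack=2)
Line 4: ['small', 'early'] (min_width=11, slack=1)
Line 5: ['sleepy'] (min_width=6, slack=6)
Line 6: ['memory'] (min_width=6, slack=6)
Line 7: ['yellow', 'salt'] (min_width=11, slack=1)
Line 8: ['fox', 'snow'] (min_width=8, slack=4)
Line 9: ['frog', 'vector'] (min_width=11, slack=1)
Line 10: ['python', 'how'] (min_width=10, slack=2)
Line 11: ['that', 'matrix'] (min_width=11, slack=1)
Line 12: ['microwave'] (min_width=9, slack=3)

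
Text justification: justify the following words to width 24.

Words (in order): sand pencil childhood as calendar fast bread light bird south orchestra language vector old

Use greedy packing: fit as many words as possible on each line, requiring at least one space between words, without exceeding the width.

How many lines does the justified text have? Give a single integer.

Answer: 5

Derivation:
Line 1: ['sand', 'pencil', 'childhood', 'as'] (min_width=24, slack=0)
Line 2: ['calendar', 'fast', 'bread'] (min_width=19, slack=5)
Line 3: ['light', 'bird', 'south'] (min_width=16, slack=8)
Line 4: ['orchestra', 'language'] (min_width=18, slack=6)
Line 5: ['vector', 'old'] (min_width=10, slack=14)
Total lines: 5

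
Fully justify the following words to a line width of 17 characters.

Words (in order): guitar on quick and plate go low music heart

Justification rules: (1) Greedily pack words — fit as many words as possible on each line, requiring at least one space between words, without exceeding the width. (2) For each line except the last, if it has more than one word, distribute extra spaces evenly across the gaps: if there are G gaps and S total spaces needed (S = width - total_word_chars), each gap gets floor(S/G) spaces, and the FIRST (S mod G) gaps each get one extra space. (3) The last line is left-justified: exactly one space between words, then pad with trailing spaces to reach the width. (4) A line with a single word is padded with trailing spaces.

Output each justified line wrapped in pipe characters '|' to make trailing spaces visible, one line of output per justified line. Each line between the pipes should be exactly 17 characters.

Line 1: ['guitar', 'on', 'quick'] (min_width=15, slack=2)
Line 2: ['and', 'plate', 'go', 'low'] (min_width=16, slack=1)
Line 3: ['music', 'heart'] (min_width=11, slack=6)

Answer: |guitar  on  quick|
|and  plate go low|
|music heart      |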